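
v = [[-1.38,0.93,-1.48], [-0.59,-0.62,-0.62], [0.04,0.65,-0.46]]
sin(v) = [[-1.33, 0.2, -1.23], [-0.37, -0.99, -0.26], [-0.12, 0.65, -0.65]]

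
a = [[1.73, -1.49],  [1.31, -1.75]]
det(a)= -1.076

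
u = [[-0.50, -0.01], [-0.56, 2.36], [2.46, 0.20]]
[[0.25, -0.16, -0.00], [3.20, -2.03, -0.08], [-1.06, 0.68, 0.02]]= u @ [[-0.53, 0.34, 0.01], [1.23, -0.78, -0.03]]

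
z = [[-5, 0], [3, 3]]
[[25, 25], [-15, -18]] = z@[[-5, -5], [0, -1]]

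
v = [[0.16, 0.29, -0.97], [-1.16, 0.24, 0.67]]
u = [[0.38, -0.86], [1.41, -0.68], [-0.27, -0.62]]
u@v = [[1.06, -0.1, -0.94],[1.01, 0.25, -1.82],[0.68, -0.23, -0.15]]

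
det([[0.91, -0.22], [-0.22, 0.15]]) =0.088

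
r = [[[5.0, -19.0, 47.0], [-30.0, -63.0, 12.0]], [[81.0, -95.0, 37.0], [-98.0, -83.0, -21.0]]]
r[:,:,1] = [[-19.0, -63.0], [-95.0, -83.0]]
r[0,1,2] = 12.0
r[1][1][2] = -21.0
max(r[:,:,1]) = -19.0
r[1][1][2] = -21.0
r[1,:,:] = [[81.0, -95.0, 37.0], [-98.0, -83.0, -21.0]]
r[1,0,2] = 37.0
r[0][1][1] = -63.0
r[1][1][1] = -83.0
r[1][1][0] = -98.0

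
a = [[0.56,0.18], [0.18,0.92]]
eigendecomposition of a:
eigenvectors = [[-0.92, -0.38], [0.38, -0.92]]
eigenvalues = [0.49, 0.99]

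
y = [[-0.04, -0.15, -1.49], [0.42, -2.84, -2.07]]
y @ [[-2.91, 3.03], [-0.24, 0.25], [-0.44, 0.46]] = [[0.81,-0.84], [0.37,-0.39]]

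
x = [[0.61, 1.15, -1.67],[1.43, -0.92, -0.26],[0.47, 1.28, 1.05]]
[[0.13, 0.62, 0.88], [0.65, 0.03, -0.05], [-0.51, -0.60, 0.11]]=x@[[0.22, -0.10, 0.1], [-0.31, -0.06, 0.29], [-0.21, -0.45, -0.29]]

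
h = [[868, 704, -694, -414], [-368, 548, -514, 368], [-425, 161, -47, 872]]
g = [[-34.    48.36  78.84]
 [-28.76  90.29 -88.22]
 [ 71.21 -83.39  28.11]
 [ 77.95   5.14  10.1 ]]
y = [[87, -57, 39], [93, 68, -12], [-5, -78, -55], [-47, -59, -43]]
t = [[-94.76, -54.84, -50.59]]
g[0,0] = -34.0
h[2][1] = 161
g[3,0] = 77.95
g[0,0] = -34.0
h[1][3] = 368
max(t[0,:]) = -50.59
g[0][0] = -34.0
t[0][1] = -54.84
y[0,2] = 39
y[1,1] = 68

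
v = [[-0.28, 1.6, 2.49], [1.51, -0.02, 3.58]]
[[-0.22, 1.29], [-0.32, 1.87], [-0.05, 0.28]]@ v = [[2.01, -0.38, 4.07], [2.91, -0.55, 5.9], [0.44, -0.09, 0.88]]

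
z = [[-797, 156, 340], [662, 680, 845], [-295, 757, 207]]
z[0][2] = 340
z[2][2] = 207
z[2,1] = 757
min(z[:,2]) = 207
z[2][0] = -295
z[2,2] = 207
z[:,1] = [156, 680, 757]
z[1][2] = 845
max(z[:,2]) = 845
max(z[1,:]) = 845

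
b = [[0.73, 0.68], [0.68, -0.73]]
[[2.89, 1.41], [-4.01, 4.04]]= b@[[-0.62, 3.8], [4.92, -2.00]]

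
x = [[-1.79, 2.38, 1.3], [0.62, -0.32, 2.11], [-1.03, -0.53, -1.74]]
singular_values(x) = [3.42, 2.78, 0.68]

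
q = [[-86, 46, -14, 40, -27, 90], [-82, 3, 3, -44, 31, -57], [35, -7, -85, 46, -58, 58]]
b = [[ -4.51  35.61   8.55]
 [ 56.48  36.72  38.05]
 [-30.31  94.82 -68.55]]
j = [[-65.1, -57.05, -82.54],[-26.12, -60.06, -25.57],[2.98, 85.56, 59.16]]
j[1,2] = -25.57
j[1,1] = -60.06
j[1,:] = [-26.12, -60.06, -25.57]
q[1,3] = -44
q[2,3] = 46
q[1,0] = -82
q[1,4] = 31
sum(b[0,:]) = 39.650000000000006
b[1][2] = 38.05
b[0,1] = 35.61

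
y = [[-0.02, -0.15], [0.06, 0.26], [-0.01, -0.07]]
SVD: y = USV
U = [[-0.48,-0.79],[0.85,-0.53],[-0.22,-0.32]]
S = [0.31, 0.01]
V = [[0.2,0.98], [-0.98,0.20]]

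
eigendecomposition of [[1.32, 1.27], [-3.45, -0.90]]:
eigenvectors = [[(-0.28-0.44j),-0.28+0.44j], [(0.85+0j),(0.85-0j)]]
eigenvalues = [(0.21+1.77j), (0.21-1.77j)]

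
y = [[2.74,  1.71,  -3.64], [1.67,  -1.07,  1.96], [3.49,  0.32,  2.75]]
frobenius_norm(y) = 7.16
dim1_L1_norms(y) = [8.09, 4.7, 6.56]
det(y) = -21.48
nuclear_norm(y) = 10.90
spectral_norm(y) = 5.25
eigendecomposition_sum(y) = [[1.37+1.61j, (0.67+0.26j), (-1.73+1.14j)], [(0.84-0.78j), (0.13-0.37j), 0.66+0.91j], [1.75-1.58j, 0.27-0.75j, (1.32+1.89j)]] + [[1.37-1.61j, (0.67-0.26j), -1.73-1.14j], [0.84+0.78j, 0.13+0.37j, 0.66-0.91j], [(1.75+1.58j), 0.27+0.75j, (1.32-1.89j)]] + [[0.00-0.00j,(0.37-0j),-0.18+0.00j],[(-0.01+0j),-1.32+0.00j,0.64-0.00j],[-0.00+0.00j,(-0.22+0j),(0.11-0j)]]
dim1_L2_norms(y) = [4.87, 2.79, 4.45]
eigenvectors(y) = [[(0.02-0.63j), 0.02+0.63j, (0.27+0j)],[-0.34+0.00j, -0.34-0.00j, -0.95+0.00j],[-0.70+0.00j, -0.70-0.00j, -0.16+0.00j]]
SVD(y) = [[0.53, 0.83, -0.17],[-0.49, 0.15, -0.86],[-0.69, 0.54, 0.49]] @ diag([5.254391523569472, 4.792255588537755, 0.8528517404390616]) @ [[-0.33, 0.23, -0.91], [0.92, 0.30, -0.26], [-0.21, 0.93, 0.31]]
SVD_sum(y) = [[-0.94,0.65,-2.57], [0.87,-0.60,2.37], [1.2,-0.84,3.29]] + [[3.65, 1.19, -1.03], [0.65, 0.21, -0.18], [2.38, 0.77, -0.67]] + [[0.03,-0.13,-0.04],[0.16,-0.68,-0.23],[-0.09,0.39,0.13]]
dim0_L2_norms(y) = [4.74, 2.04, 4.97]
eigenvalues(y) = [(2.82+3.13j), (2.82-3.13j), (-1.21+0j)]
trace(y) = 4.42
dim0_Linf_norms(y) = [3.49, 1.71, 3.64]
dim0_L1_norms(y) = [7.9, 3.1, 8.35]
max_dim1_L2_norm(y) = 4.87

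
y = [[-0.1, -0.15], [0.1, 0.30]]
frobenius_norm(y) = 0.36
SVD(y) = [[-0.49,0.87], [0.87,0.49]] @ diag([0.36163454964328495, 0.04147833777164254]) @ [[0.38, 0.93],  [-0.93, 0.38]]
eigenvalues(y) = [-0.06, 0.26]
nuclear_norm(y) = 0.40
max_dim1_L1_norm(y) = 0.4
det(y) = -0.02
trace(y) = 0.20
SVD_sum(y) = [[-0.07, -0.16], [0.12, 0.29]] + [[-0.03, 0.01], [-0.02, 0.01]]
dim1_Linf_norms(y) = [0.15, 0.3]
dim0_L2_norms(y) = [0.14, 0.34]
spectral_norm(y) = 0.36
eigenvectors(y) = [[-0.96, 0.39], [0.27, -0.92]]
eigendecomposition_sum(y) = [[-0.07,-0.03], [0.02,0.01]] + [[-0.03, -0.12], [0.08, 0.29]]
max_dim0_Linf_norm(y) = 0.3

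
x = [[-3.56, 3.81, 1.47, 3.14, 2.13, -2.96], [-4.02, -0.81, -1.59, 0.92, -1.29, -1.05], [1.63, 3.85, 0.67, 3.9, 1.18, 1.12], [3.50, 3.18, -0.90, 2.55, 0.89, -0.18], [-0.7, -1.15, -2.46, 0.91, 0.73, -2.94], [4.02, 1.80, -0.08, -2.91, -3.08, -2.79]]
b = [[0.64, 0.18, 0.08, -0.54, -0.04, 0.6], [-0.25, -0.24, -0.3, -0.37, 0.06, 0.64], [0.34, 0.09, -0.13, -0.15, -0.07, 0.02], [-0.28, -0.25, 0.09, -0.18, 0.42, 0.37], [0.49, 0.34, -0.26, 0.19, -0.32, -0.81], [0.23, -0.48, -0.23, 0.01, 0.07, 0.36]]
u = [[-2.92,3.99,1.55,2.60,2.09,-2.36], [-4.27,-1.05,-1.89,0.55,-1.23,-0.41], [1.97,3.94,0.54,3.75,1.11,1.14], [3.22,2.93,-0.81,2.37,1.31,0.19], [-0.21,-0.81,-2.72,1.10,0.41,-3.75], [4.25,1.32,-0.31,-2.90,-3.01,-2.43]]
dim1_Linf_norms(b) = [0.64, 0.64, 0.34, 0.42, 0.81, 0.48]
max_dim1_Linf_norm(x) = 4.02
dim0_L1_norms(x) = [17.43, 14.6, 7.17, 14.33, 9.3, 11.04]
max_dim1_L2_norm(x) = 7.25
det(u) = -2448.81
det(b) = -0.00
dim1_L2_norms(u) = [6.6, 4.99, 6.02, 5.19, 4.85, 6.58]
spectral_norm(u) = 8.89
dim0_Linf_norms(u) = [4.27, 3.99, 2.72, 3.75, 3.01, 3.75]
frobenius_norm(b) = 2.05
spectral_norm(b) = 1.57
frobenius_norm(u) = 14.09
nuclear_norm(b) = 3.90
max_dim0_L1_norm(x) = 17.43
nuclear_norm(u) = 29.67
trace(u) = -3.08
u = x + b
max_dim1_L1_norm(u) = 15.51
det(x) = -1349.77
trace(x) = -3.21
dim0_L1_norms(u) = [16.84, 14.04, 7.82, 13.27, 9.16, 10.28]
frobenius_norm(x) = 14.31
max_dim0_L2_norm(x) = 7.77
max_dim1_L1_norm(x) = 17.07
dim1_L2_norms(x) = [7.25, 4.79, 5.98, 5.52, 4.23, 6.72]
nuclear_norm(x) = 29.71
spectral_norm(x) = 9.02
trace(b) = 0.13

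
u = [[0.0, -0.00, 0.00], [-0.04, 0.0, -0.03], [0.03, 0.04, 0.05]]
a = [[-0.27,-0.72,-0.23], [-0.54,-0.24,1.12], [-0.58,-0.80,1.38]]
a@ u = [[0.02, -0.01, 0.01],[0.04, 0.04, 0.06],[0.07, 0.06, 0.09]]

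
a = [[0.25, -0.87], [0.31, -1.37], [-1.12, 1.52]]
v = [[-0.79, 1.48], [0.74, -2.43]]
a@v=[[-0.84, 2.48], [-1.26, 3.79], [2.01, -5.35]]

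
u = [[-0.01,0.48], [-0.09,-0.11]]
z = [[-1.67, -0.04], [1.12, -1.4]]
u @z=[[0.55, -0.67], [0.03, 0.16]]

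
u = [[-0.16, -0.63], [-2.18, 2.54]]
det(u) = -1.78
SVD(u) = [[0.11, -0.99], [-0.99, -0.11]] @ diag([3.368581778412235, 0.5283529143944073]) @ [[0.64, -0.77],[0.77, 0.64]]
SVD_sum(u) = [[0.24, -0.30], [-2.13, 2.58]] + [[-0.40, -0.33], [-0.05, -0.04]]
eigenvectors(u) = [[-0.82, 0.2], [-0.57, -0.98]]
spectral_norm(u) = 3.37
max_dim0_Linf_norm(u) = 2.54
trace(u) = 2.38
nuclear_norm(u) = 3.90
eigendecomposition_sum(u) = [[-0.52, -0.11],[-0.36, -0.07]] + [[0.36, -0.52], [-1.82, 2.61]]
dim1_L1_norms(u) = [0.79, 4.72]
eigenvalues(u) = [-0.6, 2.98]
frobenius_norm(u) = 3.41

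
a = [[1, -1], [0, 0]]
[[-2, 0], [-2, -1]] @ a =[[-2, 2], [-2, 2]]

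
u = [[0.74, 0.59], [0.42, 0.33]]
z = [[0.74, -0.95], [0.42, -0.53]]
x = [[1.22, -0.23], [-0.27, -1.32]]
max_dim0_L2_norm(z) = 1.09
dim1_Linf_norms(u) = [0.74, 0.42]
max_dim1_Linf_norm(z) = 0.95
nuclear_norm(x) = 2.59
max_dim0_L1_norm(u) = 1.16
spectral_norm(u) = 1.09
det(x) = -1.67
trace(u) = 1.07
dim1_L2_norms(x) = [1.24, 1.35]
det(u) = -0.00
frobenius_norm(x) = 1.83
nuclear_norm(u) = 1.09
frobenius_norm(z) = 1.38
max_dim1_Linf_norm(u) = 0.74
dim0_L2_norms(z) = [0.85, 1.09]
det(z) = 0.01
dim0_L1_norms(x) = [1.49, 1.55]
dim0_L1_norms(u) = [1.16, 0.92]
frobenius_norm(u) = 1.09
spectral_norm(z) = 1.38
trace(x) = -0.10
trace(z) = 0.21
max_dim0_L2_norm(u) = 0.85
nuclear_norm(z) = 1.39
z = u @ x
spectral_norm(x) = 1.35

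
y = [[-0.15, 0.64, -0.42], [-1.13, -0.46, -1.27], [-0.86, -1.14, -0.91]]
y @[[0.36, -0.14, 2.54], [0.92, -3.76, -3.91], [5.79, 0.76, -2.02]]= [[-1.90,-2.7,-2.04], [-8.18,0.92,1.49], [-6.63,3.72,4.11]]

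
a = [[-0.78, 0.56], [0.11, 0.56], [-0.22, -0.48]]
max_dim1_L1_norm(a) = 1.34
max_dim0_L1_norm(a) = 1.6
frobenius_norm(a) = 1.24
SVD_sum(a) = [[-0.53, 0.74], [-0.23, 0.32], [0.15, -0.22]] + [[-0.25, -0.18], [0.34, 0.24], [-0.37, -0.26]]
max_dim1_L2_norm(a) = 0.96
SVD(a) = [[-0.89, 0.45], [-0.38, -0.60], [0.26, 0.66]] @ diag([1.0241497818216445, 0.69109856344423]) @ [[0.58,-0.82], [-0.82,-0.58]]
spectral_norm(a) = 1.02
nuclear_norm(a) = 1.72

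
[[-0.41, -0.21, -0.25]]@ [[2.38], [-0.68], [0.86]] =[[-1.05]]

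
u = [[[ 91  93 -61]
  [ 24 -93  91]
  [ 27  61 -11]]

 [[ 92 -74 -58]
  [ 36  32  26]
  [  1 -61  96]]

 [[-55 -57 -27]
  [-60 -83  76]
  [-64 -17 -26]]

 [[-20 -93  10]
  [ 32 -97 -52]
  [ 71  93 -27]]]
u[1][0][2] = -58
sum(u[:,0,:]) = -159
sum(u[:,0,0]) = 108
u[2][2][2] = -26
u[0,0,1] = 93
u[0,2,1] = 61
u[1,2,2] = 96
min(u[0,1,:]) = -93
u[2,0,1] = -57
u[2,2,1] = -17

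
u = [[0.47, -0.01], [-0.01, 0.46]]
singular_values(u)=[0.48, 0.45]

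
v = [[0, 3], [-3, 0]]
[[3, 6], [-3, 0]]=v @ [[1, 0], [1, 2]]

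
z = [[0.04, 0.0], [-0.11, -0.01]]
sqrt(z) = [[(0.2+0j), 0.00+0.00j], [-0.44+0.22j, 0.00+0.10j]]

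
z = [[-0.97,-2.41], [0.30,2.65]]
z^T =[[-0.97, 0.3], [-2.41, 2.65]]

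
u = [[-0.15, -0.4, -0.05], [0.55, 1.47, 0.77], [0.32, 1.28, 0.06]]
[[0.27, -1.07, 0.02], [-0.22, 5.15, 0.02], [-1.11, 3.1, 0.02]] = u@ [[0.79, 0.79, -0.58], [-1.13, 2.13, 0.15], [1.31, 2.06, 0.16]]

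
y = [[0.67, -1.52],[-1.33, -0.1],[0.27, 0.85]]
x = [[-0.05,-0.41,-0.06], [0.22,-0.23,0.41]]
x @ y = [[0.5, 0.07], [0.56, 0.04]]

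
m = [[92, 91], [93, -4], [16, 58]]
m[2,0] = 16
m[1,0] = 93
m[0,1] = 91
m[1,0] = 93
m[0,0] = 92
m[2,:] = [16, 58]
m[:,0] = [92, 93, 16]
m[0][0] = 92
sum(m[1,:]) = 89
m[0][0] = 92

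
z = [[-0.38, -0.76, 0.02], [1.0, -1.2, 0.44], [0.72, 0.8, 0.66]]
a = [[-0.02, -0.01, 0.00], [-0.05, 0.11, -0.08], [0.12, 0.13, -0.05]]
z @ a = [[0.05, -0.08, 0.06], [0.09, -0.08, 0.07], [0.02, 0.17, -0.10]]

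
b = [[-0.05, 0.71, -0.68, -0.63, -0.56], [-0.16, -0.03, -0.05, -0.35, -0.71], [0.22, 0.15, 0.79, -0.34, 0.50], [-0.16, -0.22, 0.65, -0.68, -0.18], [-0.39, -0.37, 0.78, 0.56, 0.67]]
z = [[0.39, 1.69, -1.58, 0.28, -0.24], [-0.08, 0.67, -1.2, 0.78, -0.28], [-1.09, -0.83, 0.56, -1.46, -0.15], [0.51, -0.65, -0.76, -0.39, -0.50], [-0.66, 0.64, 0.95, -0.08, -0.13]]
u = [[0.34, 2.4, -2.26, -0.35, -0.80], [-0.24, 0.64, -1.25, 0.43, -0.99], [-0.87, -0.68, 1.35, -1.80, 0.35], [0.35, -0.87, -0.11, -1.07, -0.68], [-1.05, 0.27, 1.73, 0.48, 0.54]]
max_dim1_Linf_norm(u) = 2.4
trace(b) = 0.70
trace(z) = 1.10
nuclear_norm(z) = 7.45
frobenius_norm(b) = 2.46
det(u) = 5.91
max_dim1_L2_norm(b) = 1.3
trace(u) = 1.80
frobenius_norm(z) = 4.00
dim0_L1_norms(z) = [2.73, 4.48, 5.05, 2.99, 1.3]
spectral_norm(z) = 3.23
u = b + z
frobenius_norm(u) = 5.34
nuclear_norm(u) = 9.76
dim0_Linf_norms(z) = [1.09, 1.69, 1.58, 1.46, 0.5]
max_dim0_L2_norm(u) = 3.39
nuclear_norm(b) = 4.50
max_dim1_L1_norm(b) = 2.77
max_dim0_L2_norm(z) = 2.39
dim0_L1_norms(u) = [2.85, 4.86, 6.7, 4.13, 3.36]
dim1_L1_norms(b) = [2.63, 1.3, 2.0, 1.89, 2.77]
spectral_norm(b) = 1.94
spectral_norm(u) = 4.35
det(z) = 2.18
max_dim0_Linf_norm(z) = 1.69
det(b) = -0.12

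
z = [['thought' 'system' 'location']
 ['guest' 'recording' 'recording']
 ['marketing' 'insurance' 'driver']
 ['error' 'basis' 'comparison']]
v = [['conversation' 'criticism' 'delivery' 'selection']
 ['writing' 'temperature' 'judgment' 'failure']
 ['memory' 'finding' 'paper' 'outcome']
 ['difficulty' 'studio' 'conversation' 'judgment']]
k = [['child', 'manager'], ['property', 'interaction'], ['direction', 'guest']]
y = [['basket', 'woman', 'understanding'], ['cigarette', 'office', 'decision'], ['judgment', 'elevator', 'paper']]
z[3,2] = 'comparison'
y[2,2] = 'paper'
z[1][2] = 'recording'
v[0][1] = 'criticism'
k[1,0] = 'property'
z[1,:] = ['guest', 'recording', 'recording']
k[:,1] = ['manager', 'interaction', 'guest']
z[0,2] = 'location'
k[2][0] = 'direction'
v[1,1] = 'temperature'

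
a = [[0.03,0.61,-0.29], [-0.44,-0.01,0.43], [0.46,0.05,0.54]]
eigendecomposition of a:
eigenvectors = [[-0.69+0.00j, (-0.69-0j), (0.1+0j)], [(0.17-0.61j), (0.17+0.61j), (0.51+0j)], [(0.21+0.29j), 0.21-0.29j, 0.86+0.00j]]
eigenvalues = [(-0.03+0.66j), (-0.03-0.66j), (0.63+0j)]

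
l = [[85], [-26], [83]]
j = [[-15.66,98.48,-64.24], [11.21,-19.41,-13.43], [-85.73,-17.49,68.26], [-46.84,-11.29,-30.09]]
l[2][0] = 83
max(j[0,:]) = 98.48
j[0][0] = -15.66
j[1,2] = -13.43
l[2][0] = 83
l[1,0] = -26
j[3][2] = -30.09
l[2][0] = 83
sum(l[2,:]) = 83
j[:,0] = [-15.66, 11.21, -85.73, -46.84]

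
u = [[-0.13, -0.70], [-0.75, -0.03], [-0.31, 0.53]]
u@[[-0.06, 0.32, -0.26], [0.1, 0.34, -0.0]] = [[-0.06, -0.28, 0.03], [0.04, -0.25, 0.2], [0.07, 0.08, 0.08]]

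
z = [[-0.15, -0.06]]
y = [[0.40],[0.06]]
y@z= [[-0.06,-0.02], [-0.01,-0.00]]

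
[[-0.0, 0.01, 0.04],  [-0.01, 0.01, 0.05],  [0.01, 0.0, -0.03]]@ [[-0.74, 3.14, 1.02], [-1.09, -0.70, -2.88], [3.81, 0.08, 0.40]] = [[0.14,-0.00,-0.01], [0.19,-0.03,-0.02], [-0.12,0.03,-0.0]]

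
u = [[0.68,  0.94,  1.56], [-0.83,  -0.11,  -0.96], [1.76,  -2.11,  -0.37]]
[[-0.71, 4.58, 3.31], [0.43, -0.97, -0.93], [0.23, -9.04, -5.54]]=u@[[0.13,-1.86,-1.21],[0.1,2.32,1.29],[-0.57,2.35,1.87]]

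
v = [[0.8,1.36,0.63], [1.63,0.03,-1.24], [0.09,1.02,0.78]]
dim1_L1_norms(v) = [2.79, 2.9, 1.89]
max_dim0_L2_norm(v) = 1.82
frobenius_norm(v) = 2.96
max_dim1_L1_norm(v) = 2.9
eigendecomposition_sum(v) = [[1.50+0.00j,0.98-0.00j,-0.25-0.00j], [0.76+0.00j,(0.5-0j),(-0.13-0j)], [0.85+0.00j,(0.56-0j),(-0.14-0j)]] + [[-0.35-0.10j, 0.19-0.02j, (0.44+0.2j)], [0.43+0.10j, -0.23+0.04j, -0.56-0.21j], [(-0.38-0.23j), 0.23+0.04j, (0.46+0.37j)]] + [[(-0.35+0.1j),0.19+0.02j,(0.44-0.2j)],[0.43-0.10j,-0.23-0.04j,(-0.56+0.21j)],[(-0.38+0.23j),(0.23-0.04j),(0.46-0.37j)]]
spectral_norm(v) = 2.10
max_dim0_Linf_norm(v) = 1.63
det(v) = 0.20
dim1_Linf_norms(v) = [1.36, 1.63, 1.02]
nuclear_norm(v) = 4.22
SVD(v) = [[-0.04, 0.82, -0.58], [-0.97, 0.11, 0.23], [0.25, 0.57, 0.79]] @ diag([2.1027002267876886, 2.077366195555646, 0.04473752149664824]) @ [[-0.75, 0.08, 0.65], [0.43, 0.81, 0.39], [-0.50, 0.57, -0.65]]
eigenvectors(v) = [[(0.8+0j), 0.50+0.03j, (0.5-0.03j)], [0.40+0.00j, -0.61+0.00j, -0.61-0.00j], [(0.45+0j), (0.58+0.19j), 0.58-0.19j]]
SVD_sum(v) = [[0.06, -0.01, -0.05], [1.53, -0.17, -1.33], [-0.40, 0.04, 0.34]] + [[0.73, 1.38, 0.67], [0.1, 0.19, 0.09], [0.50, 0.96, 0.46]] + [[0.01,-0.01,0.02], [-0.01,0.01,-0.01], [-0.02,0.02,-0.02]]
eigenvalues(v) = [(1.85+0j), (-0.12+0.3j), (-0.12-0.3j)]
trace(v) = 1.61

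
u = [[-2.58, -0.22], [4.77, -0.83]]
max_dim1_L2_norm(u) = 4.84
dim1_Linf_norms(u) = [2.58, 4.77]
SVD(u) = [[-0.46, 0.89], [0.89, 0.46]] @ diag([5.459396140903594, 0.5844602438891504]) @ [[0.99, -0.12],[-0.12, -0.99]]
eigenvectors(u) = [[(0.18-0.11j), (0.18+0.11j)],[-0.98+0.00j, -0.98-0.00j]]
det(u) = 3.19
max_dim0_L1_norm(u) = 7.35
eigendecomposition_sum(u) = [[(-1.29-1.13j), (-0.11-0.35j)], [(2.38+7.63j), -0.41+1.67j]] + [[(-1.29+1.13j),-0.11+0.35j], [2.39-7.63j,-0.41-1.67j]]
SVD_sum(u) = [[-2.52, 0.29],[4.8, -0.56]] + [[-0.06, -0.51], [-0.03, -0.27]]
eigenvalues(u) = [(-1.7+0.53j), (-1.7-0.53j)]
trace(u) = -3.41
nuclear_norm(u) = 6.04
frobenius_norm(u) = 5.49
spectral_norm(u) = 5.46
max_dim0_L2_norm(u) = 5.42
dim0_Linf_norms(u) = [4.77, 0.83]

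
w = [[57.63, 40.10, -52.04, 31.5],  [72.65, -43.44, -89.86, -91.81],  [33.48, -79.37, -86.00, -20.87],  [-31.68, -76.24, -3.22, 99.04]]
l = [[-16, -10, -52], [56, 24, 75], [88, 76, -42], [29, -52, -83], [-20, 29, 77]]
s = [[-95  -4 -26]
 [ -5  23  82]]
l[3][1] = -52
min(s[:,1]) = -4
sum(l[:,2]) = -25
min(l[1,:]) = 24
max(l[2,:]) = 88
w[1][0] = 72.65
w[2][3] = -20.87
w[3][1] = -76.24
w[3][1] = -76.24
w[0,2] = -52.04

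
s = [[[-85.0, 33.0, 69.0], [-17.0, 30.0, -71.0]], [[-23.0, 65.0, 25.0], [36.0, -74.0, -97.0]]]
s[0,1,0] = -17.0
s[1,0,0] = -23.0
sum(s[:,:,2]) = -74.0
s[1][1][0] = 36.0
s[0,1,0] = -17.0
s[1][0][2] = 25.0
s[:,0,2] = [69.0, 25.0]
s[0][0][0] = -85.0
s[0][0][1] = 33.0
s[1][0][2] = 25.0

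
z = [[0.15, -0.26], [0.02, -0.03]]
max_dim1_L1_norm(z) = 0.41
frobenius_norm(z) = 0.30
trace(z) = 0.12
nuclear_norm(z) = 0.30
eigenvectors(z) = [[0.99,0.88],[0.14,0.48]]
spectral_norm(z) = 0.30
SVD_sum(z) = [[0.15, -0.26], [0.02, -0.03]] + [[-0.0, -0.0], [0.0, 0.00]]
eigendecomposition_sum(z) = [[0.15, -0.27], [0.02, -0.04]] + [[-0.00, 0.01], [-0.00, 0.01]]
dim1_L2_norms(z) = [0.3, 0.04]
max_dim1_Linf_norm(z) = 0.26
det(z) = 0.00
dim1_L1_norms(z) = [0.41, 0.05]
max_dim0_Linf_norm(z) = 0.26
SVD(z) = [[-0.99, -0.12], [-0.12, 0.99]] @ diag([0.30231546211727817, 0.002315462117278171]) @ [[-0.5, 0.87], [0.87, 0.50]]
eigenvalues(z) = [0.11, 0.01]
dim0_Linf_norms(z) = [0.15, 0.26]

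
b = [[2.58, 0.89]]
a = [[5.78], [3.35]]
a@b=[[14.91, 5.14], [8.64, 2.98]]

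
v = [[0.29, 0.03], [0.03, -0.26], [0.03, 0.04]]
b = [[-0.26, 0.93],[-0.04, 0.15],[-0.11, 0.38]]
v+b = [[0.03, 0.96], [-0.01, -0.11], [-0.08, 0.42]]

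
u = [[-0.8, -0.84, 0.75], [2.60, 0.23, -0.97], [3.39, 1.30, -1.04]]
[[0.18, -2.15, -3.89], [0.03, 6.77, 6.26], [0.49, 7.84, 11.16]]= u@[[0.31, 2.17, 2.36], [0.26, -0.69, 2.87], [0.86, -1.33, 0.55]]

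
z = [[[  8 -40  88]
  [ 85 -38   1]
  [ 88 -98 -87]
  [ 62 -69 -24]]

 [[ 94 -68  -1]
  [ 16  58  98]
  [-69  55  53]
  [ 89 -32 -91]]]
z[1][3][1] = -32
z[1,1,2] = 98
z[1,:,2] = [-1, 98, 53, -91]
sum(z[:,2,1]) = -43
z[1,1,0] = 16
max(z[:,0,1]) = -40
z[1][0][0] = 94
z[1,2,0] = -69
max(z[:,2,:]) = 88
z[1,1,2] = 98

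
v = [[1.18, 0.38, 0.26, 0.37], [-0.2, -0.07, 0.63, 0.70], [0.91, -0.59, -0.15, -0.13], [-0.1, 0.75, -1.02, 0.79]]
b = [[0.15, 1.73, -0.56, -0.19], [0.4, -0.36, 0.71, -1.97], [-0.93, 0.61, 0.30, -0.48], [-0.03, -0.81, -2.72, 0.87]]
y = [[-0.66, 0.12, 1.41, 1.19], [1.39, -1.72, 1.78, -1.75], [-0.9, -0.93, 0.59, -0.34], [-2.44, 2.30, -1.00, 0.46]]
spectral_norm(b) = 3.32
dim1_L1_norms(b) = [2.63, 3.44, 2.32, 4.43]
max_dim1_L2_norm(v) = 1.5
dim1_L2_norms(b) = [1.83, 2.16, 1.25, 2.97]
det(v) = 1.36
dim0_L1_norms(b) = [1.51, 3.51, 4.29, 3.51]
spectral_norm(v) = 1.57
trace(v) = 1.75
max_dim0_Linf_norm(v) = 1.18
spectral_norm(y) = 4.69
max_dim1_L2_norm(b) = 2.97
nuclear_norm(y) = 9.22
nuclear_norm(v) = 4.67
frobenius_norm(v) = 2.48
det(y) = 13.58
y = b @ v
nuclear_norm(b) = 7.85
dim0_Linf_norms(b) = [0.93, 1.73, 2.72, 1.97]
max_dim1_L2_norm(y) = 3.53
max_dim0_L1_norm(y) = 5.39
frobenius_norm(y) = 5.44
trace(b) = 0.96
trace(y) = -1.33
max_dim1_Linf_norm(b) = 2.72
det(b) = 9.98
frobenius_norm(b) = 4.29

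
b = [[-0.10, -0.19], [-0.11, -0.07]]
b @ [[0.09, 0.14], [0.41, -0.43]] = [[-0.09, 0.07],[-0.04, 0.01]]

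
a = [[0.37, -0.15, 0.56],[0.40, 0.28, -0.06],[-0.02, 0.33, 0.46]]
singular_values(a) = [0.8, 0.47, 0.43]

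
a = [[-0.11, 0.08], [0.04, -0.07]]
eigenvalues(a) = [-0.15, -0.03]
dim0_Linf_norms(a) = [0.11, 0.08]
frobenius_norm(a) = 0.16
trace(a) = -0.18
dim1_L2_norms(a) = [0.14, 0.08]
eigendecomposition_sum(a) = [[-0.10, 0.1], [0.05, -0.05]] + [[-0.01,-0.02], [-0.01,-0.02]]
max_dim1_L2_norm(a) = 0.14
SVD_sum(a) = [[-0.10, 0.09], [0.06, -0.05]] + [[-0.01,-0.01], [-0.02,-0.02]]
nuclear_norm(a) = 0.18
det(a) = 0.00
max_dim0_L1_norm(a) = 0.15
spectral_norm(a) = 0.16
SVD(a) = [[-0.87,0.49], [0.49,0.87]] @ diag([0.15544099777629647, 0.02894989136956129]) @ [[0.74, -0.67], [-0.67, -0.74]]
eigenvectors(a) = [[-0.89, -0.71], [0.45, -0.71]]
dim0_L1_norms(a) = [0.15, 0.15]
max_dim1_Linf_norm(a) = 0.11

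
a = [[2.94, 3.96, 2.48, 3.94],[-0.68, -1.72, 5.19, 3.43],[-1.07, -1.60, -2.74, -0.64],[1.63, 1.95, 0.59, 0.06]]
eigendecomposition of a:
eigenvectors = [[(-0.92+0j), 0.36+0.17j, (0.36-0.17j), (-0.77+0j)], [0.06+0.00j, -0.77+0.00j, -0.77-0.00j, 0.59+0.00j], [0.17+0.00j, (-0.05-0.38j), -0.05+0.38j, (-0.13+0j)], [(-0.35+0j), 0.26+0.19j, 0.26-0.19j, 0.21+0.00j]]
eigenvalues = [(3.72+0j), (-2.21+1.86j), (-2.21-1.86j), (-0.77+0j)]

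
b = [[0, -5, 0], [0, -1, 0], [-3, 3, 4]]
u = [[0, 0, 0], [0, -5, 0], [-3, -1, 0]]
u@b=[[0, 0, 0], [0, 5, 0], [0, 16, 0]]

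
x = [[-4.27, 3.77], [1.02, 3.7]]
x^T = [[-4.27, 1.02],[3.77, 3.7]]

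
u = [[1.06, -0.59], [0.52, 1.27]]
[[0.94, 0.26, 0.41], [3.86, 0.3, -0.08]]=u @ [[2.10,0.31,0.29], [2.18,0.11,-0.18]]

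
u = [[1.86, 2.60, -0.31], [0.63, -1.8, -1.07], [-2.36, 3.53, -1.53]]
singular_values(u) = [5.0, 2.85, 1.53]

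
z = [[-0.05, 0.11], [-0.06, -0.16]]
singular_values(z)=[0.2, 0.07]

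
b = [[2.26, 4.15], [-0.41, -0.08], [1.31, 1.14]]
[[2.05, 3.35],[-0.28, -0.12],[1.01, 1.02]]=b@[[0.65, 0.14], [0.14, 0.73]]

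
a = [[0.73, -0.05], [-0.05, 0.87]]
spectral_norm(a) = 0.89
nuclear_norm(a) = 1.60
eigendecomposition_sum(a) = [[0.65, 0.21], [0.21, 0.07]] + [[0.08, -0.26], [-0.26, 0.8]]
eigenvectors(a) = [[-0.95, 0.31], [-0.31, -0.95]]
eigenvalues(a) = [0.71, 0.89]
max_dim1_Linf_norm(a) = 0.87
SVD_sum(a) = [[0.08, -0.26],[-0.26, 0.8]] + [[0.65, 0.21],[0.21, 0.07]]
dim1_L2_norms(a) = [0.73, 0.87]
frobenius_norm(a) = 1.14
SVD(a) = [[-0.31, 0.95], [0.95, 0.31]] @ diag([0.8860232526704263, 0.7139767473295738]) @ [[-0.31,  0.95], [0.95,  0.31]]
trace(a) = 1.60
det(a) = 0.63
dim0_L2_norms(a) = [0.73, 0.87]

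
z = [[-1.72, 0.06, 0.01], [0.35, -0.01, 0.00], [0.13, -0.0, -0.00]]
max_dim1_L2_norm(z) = 1.72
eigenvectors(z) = [[0.98, -0.03, -0.01], [-0.2, -0.65, -0.47], [-0.07, -0.76, 0.88]]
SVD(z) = [[-0.98, -0.16, -0.13], [0.20, -0.49, -0.85], [0.07, -0.86, 0.51]] @ diag([1.7611276744853024, 0.005226823461518484, 0.0014122600657146187]) @ [[1.0, -0.03, -0.01], [-0.03, -0.95, -0.31], [0.01, 0.31, -0.95]]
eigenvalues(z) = [-1.73, 0.0, -0.0]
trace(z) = -1.73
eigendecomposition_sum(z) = [[-1.72, 0.06, 0.01], [0.35, -0.01, -0.0], [0.13, -0.0, -0.0]] + [[0.00, 0.0, 0.00], [0.0, 0.0, 0.0], [0.00, 0.00, 0.0]] + [[-0.00, -0.00, 0.00], [-0.00, -0.0, 0.00], [0.00, 0.00, -0.00]]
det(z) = 0.00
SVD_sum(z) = [[-1.72, 0.06, 0.01], [0.35, -0.01, -0.0], [0.13, -0.00, -0.0]] + [[0.0, 0.00, 0.0], [0.00, 0.00, 0.00], [0.00, 0.00, 0.0]] + [[-0.0, -0.00, 0.00],[-0.0, -0.0, 0.0],[0.0, 0.0, -0.00]]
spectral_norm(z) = 1.76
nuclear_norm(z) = 1.77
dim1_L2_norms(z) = [1.72, 0.35, 0.13]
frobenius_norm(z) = 1.76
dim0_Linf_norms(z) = [1.72, 0.06, 0.01]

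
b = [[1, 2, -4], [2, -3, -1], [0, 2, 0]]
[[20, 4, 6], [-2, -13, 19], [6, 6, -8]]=b @ [[2, -2, 2], [3, 3, -4], [-3, 0, -3]]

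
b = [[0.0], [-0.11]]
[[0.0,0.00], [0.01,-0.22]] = b @ [[-0.13, 1.96]]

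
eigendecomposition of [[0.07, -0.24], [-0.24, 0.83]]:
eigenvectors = [[-0.96, 0.28], [-0.28, -0.96]]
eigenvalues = [0.0, 0.9]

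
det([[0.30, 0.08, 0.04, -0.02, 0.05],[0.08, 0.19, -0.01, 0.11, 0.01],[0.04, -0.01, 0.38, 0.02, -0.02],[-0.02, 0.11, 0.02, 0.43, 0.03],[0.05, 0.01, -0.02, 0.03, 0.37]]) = 0.002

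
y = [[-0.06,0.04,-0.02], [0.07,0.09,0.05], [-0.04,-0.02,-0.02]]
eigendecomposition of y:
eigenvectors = [[0.83, -0.27, -0.41], [-0.42, -0.93, -0.19], [0.36, 0.25, 0.89]]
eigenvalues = [-0.09, 0.1, 0.0]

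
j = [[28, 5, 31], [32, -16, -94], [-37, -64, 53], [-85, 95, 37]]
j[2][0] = -37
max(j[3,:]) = 95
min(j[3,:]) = -85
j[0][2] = 31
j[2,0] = -37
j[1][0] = 32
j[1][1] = -16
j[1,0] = 32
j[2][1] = -64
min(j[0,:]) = 5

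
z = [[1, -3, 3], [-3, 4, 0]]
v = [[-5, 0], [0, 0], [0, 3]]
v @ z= [[-5, 15, -15], [0, 0, 0], [-9, 12, 0]]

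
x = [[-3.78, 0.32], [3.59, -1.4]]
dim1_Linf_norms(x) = [3.78, 3.59]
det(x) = 4.14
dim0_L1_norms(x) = [7.37, 1.72]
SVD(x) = [[-0.7, 0.71],[0.71, 0.70]] @ diag([5.351589915534321, 0.7741998294699919]) @ [[0.97, -0.23], [-0.23, -0.97]]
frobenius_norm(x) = 5.41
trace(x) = -5.18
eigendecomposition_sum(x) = [[-3.65, 0.42],[4.7, -0.54]] + [[-0.13, -0.10], [-1.11, -0.86]]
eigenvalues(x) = [-4.19, -0.99]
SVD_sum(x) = [[-3.65, 0.86],[3.71, -0.87]] + [[-0.13, -0.54], [-0.12, -0.53]]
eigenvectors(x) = [[-0.61,-0.11], [0.79,-0.99]]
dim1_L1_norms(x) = [4.1, 4.99]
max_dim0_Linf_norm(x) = 3.78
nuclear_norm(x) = 6.13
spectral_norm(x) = 5.35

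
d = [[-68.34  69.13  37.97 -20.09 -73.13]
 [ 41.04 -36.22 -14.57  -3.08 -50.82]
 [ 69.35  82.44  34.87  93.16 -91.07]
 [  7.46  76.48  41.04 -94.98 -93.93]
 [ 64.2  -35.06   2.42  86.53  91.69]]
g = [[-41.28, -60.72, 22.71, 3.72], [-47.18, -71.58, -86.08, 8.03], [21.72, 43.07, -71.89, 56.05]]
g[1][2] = -86.08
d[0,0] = -68.34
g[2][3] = 56.05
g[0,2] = 22.71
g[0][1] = -60.72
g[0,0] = -41.28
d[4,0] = 64.2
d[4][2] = 2.42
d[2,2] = 34.87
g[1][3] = 8.03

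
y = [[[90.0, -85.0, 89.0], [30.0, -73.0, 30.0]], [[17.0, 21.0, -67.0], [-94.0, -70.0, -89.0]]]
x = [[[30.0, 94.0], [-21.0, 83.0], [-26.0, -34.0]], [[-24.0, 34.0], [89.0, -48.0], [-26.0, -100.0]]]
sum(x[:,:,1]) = 29.0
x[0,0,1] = 94.0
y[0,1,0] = 30.0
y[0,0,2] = 89.0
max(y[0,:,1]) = -73.0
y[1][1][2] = -89.0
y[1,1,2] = -89.0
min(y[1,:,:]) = -94.0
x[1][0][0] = -24.0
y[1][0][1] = 21.0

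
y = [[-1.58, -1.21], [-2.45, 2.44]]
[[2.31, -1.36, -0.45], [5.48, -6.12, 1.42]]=y @ [[-1.8,1.57,-0.09], [0.44,-0.93,0.49]]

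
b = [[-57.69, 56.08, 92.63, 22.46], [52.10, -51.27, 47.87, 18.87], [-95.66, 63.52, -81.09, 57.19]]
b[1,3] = 18.87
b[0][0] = -57.69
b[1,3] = 18.87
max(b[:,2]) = 92.63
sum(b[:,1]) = 68.33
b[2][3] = 57.19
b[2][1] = 63.52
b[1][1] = -51.27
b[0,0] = -57.69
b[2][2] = -81.09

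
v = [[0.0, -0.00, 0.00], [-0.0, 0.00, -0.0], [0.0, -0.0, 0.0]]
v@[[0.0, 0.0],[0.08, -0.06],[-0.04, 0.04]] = [[0.00, 0.00], [0.0, 0.00], [0.0, 0.00]]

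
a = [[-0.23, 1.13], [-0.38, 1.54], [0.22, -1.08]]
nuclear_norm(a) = 2.30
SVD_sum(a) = [[-0.25, 1.12], [-0.35, 1.55], [0.24, -1.08]] + [[0.02, 0.01], [-0.03, -0.01], [-0.02, -0.0]]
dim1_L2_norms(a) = [1.15, 1.59, 1.1]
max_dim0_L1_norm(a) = 3.75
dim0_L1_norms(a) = [0.83, 3.75]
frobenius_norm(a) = 2.25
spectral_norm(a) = 2.25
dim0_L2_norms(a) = [0.5, 2.19]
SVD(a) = [[-0.51, 0.51], [-0.71, -0.71], [0.49, -0.49]] @ diag([2.2491039540313453, 0.04616713073785882]) @ [[0.22, -0.98], [0.98, 0.22]]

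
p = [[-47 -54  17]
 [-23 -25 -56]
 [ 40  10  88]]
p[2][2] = 88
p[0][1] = -54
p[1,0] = -23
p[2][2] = 88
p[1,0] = -23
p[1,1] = -25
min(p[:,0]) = -47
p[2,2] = 88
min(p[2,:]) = 10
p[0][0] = -47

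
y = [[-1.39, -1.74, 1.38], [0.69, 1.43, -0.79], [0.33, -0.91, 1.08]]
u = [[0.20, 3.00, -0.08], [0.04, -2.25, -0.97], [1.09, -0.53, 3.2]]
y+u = [[-1.19, 1.26, 1.3], [0.73, -0.82, -1.76], [1.42, -1.44, 4.28]]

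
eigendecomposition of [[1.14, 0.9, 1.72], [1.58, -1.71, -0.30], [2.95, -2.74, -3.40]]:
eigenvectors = [[0.29, -0.89, -0.19], [-0.23, -0.35, -0.75], [-0.93, -0.30, 0.63]]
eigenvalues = [-5.0, 2.08, -1.05]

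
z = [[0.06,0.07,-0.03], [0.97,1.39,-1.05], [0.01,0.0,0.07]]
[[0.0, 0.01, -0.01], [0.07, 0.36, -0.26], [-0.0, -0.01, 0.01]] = z@[[0.01,0.03,-0.02], [0.02,0.11,-0.08], [-0.03,-0.17,0.12]]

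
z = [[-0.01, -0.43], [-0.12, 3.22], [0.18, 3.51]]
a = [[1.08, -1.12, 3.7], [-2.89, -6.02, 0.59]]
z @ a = [[1.23, 2.6, -0.29], [-9.44, -19.25, 1.46], [-9.95, -21.33, 2.74]]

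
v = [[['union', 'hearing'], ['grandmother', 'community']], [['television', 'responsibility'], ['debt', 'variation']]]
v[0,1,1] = 'community'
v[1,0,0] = 'television'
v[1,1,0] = 'debt'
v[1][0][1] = 'responsibility'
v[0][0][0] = 'union'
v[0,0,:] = ['union', 'hearing']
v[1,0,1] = 'responsibility'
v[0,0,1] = 'hearing'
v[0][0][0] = 'union'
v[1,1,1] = 'variation'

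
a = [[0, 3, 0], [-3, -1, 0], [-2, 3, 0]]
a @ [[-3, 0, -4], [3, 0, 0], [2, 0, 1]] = [[9, 0, 0], [6, 0, 12], [15, 0, 8]]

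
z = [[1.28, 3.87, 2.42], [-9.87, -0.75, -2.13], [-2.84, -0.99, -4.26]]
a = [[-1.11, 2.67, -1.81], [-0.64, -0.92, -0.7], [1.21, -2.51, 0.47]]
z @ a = [[-0.97, -6.22, -3.89], [8.86, -20.32, 17.39], [-1.37, 4.02, 3.83]]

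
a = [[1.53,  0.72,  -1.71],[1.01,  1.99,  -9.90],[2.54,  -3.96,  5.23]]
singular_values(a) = [11.94, 3.81, 1.11]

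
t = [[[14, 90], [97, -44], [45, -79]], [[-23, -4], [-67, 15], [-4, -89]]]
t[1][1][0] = -67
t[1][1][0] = -67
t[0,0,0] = 14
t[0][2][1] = -79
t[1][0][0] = -23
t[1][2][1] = -89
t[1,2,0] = -4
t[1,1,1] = 15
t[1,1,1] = 15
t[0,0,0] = 14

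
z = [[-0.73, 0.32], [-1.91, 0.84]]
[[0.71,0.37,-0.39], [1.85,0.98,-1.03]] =z @ [[-0.46,  -0.81,  0.57], [1.16,  -0.68,  0.07]]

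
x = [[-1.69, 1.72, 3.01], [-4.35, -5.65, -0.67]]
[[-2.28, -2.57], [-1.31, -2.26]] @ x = [[15.03, 10.60, -5.14], [12.04, 10.52, -2.43]]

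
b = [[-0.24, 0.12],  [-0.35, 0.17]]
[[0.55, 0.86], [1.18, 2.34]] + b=[[0.31, 0.98],  [0.83, 2.51]]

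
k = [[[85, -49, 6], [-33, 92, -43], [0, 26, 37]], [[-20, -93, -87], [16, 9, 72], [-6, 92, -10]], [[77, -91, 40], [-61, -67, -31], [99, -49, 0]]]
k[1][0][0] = -20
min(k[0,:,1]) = -49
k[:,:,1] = [[-49, 92, 26], [-93, 9, 92], [-91, -67, -49]]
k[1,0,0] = -20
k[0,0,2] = 6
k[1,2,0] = -6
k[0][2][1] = 26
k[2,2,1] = -49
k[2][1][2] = -31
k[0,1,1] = 92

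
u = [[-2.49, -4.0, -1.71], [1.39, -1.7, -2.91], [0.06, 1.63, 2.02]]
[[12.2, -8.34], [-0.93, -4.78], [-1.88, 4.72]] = u@[[-1.16,1.09], [-2.97,0.64], [1.50,1.79]]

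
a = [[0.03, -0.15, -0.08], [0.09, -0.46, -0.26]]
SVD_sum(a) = [[0.03,-0.15,-0.08], [0.09,-0.46,-0.26]] + [[0.0, -0.00, 0.0], [-0.00, 0.00, -0.0]]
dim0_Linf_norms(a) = [0.09, 0.46, 0.26]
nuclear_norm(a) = 0.57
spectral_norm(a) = 0.56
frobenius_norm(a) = 0.56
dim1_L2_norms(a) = [0.17, 0.54]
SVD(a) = [[-0.31, -0.95],[-0.95, 0.31]] @ diag([0.5631015154372184, 0.00408452106227092]) @ [[-0.17, 0.86, 0.48], [-0.24, 0.44, -0.87]]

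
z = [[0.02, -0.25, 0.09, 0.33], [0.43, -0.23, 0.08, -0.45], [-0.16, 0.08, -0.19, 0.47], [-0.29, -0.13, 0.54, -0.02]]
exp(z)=[[0.9, -0.23, 0.17, 0.4], [0.44, 0.77, -0.01, -0.32], [-0.20, 0.06, 0.93, 0.39], [-0.36, -0.06, 0.48, 1.06]]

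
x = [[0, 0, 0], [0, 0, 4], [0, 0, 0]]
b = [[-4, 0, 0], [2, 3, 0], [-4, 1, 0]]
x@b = [[0, 0, 0], [-16, 4, 0], [0, 0, 0]]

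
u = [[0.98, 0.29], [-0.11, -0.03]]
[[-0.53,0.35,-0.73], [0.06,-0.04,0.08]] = u@ [[-0.6, 0.39, -0.8], [0.19, -0.1, 0.17]]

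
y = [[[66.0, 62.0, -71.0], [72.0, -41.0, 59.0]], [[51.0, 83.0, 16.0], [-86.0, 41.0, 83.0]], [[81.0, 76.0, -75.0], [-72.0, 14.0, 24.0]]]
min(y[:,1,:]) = -86.0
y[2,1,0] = -72.0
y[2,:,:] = [[81.0, 76.0, -75.0], [-72.0, 14.0, 24.0]]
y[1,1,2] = 83.0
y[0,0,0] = 66.0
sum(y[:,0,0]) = 198.0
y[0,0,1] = 62.0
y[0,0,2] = -71.0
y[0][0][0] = 66.0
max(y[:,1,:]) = 83.0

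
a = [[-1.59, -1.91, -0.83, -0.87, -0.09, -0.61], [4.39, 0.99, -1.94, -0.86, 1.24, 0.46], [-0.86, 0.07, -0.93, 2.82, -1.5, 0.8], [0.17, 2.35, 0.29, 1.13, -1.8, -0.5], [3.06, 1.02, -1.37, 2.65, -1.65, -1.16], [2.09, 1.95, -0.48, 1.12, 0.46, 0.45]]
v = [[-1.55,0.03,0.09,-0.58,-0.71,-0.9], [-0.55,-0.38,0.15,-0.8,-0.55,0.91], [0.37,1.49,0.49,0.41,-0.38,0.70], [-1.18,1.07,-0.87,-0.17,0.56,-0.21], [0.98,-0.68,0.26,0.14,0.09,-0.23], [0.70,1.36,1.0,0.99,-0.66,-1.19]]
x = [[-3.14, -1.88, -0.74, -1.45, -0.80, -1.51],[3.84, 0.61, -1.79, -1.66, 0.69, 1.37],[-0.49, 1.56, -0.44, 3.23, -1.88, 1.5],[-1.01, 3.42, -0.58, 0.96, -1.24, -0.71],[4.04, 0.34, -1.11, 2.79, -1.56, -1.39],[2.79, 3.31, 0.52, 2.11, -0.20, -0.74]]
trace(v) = -2.71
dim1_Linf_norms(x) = [3.14, 3.84, 3.23, 3.42, 4.04, 3.31]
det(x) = -35.68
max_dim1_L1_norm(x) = 11.23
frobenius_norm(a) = 9.53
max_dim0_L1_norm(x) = 15.31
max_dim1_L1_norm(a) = 10.91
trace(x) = -4.31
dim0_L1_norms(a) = [12.16, 8.29, 5.84, 9.45, 6.74, 3.98]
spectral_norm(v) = 2.95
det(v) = 0.01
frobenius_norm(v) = 4.60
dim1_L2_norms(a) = [2.83, 5.15, 3.53, 3.23, 4.83, 3.17]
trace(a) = -1.60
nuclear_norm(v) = 9.11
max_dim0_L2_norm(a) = 6.02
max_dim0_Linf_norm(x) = 4.04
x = v + a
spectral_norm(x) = 8.34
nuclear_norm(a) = 18.76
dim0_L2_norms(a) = [6.02, 3.87, 2.74, 4.36, 3.16, 1.74]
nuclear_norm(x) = 23.27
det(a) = 117.03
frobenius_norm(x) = 11.46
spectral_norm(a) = 7.11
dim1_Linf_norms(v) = [1.55, 0.91, 1.49, 1.18, 0.98, 1.36]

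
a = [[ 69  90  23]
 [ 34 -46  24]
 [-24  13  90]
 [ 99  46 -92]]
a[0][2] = 23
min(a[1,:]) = -46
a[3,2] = -92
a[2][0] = -24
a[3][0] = 99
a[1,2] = 24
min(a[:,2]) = -92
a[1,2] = 24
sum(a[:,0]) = 178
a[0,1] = 90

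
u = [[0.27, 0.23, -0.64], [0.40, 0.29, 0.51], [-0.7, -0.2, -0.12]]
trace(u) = 0.44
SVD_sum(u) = [[0.02, 0.01, 0.01], [0.54, 0.24, 0.28], [-0.58, -0.26, -0.3]] + [[0.27, 0.16, -0.66], [-0.09, -0.05, 0.22], [-0.08, -0.04, 0.18]] + [[-0.03, 0.06, 0.0], [-0.05, 0.10, 0.0], [-0.05, 0.1, 0.00]]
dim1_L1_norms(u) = [1.14, 1.2, 1.02]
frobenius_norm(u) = 1.26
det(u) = -0.13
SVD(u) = [[-0.03, 0.92, 0.4], [-0.68, -0.31, 0.66], [0.73, -0.25, 0.64]] @ diag([0.9614136330529456, 0.7936740617348346, 0.17252625860797535]) @ [[-0.82, -0.37, -0.43], [0.38, 0.22, -0.9], [-0.42, 0.91, 0.04]]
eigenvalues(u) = [-0.61, 0.77, 0.28]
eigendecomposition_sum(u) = [[-0.27, -0.01, -0.34], [0.27, 0.01, 0.35], [-0.27, -0.01, -0.35]] + [[0.60, 0.38, -0.22], [-0.0, -0.0, 0.00], [-0.47, -0.30, 0.17]] + [[-0.06,-0.14,-0.08], [0.13,0.28,0.16], [0.05,0.1,0.06]]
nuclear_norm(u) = 1.93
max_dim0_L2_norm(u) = 0.85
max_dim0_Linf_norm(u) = 0.7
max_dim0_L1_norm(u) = 1.37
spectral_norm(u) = 0.96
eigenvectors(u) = [[-0.57, 0.79, -0.42], [0.58, -0.00, 0.85], [-0.58, -0.62, 0.31]]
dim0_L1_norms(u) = [1.37, 0.72, 1.27]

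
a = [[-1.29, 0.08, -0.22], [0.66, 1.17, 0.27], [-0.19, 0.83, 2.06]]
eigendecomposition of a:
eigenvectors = [[-0.96, 0.09, -0.06], [0.26, 0.78, 0.21], [-0.12, -0.62, 0.98]]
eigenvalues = [-1.34, 1.03, 2.25]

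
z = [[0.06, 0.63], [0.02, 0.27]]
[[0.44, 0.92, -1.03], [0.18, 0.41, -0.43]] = z @ [[1.18, -1.98, -1.24], [0.59, 1.65, -1.51]]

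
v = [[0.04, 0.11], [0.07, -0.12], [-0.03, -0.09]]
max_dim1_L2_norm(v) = 0.14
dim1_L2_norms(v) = [0.12, 0.14, 0.09]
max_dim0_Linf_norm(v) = 0.12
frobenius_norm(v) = 0.20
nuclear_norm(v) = 0.27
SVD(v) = [[0.58, 0.53], [-0.66, 0.75], [-0.48, -0.4]] @ diag([0.1861773108359839, 0.08566217911004492]) @ [[-0.05, 1.00], [1.00, 0.05]]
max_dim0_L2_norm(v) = 0.19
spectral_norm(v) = 0.19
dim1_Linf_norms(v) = [0.11, 0.12, 0.09]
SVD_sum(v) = [[-0.01, 0.11], [0.01, -0.12], [0.0, -0.09]] + [[0.05, 0.00], [0.06, 0.0], [-0.03, -0.00]]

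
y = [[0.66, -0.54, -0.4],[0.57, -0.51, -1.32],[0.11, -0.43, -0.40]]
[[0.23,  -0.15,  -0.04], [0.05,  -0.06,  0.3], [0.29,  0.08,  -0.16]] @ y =[[0.06, -0.03, 0.12],[0.03, -0.13, -0.06],[0.22, -0.13, -0.16]]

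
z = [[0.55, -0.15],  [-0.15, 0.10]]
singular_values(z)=[0.6, 0.05]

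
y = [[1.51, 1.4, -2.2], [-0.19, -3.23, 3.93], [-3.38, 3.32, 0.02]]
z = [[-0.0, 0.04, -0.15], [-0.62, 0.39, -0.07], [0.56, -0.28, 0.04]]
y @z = [[-2.10, 1.22, -0.41], [4.2, -2.37, 0.41], [-2.05, 1.15, 0.28]]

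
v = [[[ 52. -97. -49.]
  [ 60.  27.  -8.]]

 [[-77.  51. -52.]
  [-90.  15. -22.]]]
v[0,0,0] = 52.0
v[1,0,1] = 51.0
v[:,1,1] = [27.0, 15.0]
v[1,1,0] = -90.0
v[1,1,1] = 15.0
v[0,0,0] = 52.0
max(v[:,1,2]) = -8.0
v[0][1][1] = 27.0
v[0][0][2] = -49.0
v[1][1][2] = -22.0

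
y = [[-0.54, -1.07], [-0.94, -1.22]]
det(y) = -0.347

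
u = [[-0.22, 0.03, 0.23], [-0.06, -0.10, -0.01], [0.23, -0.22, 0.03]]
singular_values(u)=[0.39, 0.23, 0.1]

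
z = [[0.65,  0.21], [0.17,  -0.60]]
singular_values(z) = [0.69, 0.62]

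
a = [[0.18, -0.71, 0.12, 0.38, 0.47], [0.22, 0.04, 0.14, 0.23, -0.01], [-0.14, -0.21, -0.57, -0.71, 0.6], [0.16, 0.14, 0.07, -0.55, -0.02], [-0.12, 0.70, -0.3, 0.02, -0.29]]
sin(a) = [[0.18, -0.73, 0.1, 0.32, 0.51], [0.23, 0.03, 0.15, 0.22, -0.00], [-0.18, -0.18, -0.61, -0.65, 0.58], [0.16, 0.11, 0.07, -0.51, -0.01], [-0.13, 0.75, -0.28, 0.08, -0.35]]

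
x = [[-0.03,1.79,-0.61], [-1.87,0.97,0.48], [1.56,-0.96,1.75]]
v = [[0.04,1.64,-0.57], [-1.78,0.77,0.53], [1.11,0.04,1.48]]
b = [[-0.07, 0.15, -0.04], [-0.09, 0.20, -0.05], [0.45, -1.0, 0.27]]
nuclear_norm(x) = 6.16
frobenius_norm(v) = 3.24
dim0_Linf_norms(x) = [1.87, 1.79, 1.75]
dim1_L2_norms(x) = [1.89, 2.16, 2.53]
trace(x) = 2.69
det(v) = 5.86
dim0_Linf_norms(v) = [1.78, 1.64, 1.48]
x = b + v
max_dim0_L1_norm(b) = 1.35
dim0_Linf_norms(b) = [0.45, 1.0, 0.27]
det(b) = -0.00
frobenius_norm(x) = 3.83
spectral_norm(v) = 2.34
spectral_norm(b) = 1.16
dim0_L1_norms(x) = [3.46, 3.72, 2.84]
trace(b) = 0.40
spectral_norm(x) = 3.19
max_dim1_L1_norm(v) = 3.08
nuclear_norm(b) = 1.17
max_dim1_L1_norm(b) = 1.72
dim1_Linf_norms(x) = [1.79, 1.87, 1.75]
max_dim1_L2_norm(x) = 2.53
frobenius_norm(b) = 1.16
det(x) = 6.96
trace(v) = 2.29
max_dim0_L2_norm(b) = 1.03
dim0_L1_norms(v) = [2.93, 2.45, 2.58]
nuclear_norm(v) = 5.50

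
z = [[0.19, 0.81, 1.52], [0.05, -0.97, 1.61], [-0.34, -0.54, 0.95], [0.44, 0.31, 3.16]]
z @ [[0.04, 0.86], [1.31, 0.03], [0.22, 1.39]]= [[1.40, 2.3], [-0.91, 2.25], [-0.51, 1.01], [1.12, 4.78]]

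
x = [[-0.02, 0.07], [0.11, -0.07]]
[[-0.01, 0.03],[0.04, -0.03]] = x@[[0.38, 0.01], [0.01, 0.47]]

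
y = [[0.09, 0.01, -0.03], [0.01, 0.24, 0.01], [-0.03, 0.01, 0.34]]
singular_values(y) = [0.34, 0.24, 0.09]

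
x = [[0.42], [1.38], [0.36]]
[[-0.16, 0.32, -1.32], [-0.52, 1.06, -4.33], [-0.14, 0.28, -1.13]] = x @ [[-0.38,0.77,-3.14]]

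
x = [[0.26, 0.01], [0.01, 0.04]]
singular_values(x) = [0.26, 0.04]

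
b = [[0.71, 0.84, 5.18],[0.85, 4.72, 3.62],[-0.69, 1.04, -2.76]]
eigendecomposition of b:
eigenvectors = [[-0.91, -0.93, 0.28], [-0.11, -0.08, 0.95], [0.41, 0.35, 0.10]]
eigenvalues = [-1.51, -1.16, 5.35]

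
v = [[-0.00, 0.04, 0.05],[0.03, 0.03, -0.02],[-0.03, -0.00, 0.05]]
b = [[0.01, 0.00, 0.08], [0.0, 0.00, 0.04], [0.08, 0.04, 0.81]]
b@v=[[-0.0, 0.00, 0.0], [-0.0, 0.00, 0.00], [-0.02, 0.0, 0.04]]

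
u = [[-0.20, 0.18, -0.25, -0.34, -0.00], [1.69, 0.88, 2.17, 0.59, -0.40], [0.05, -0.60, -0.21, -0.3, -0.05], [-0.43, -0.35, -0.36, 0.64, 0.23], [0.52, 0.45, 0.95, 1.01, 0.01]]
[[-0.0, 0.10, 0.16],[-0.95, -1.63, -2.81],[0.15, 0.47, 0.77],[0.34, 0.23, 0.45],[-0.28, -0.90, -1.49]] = u@[[0.05, -0.34, -0.54], [-0.18, -0.59, -0.98], [-0.49, -0.22, -0.45], [0.24, -0.24, -0.33], [-0.12, -0.20, -0.35]]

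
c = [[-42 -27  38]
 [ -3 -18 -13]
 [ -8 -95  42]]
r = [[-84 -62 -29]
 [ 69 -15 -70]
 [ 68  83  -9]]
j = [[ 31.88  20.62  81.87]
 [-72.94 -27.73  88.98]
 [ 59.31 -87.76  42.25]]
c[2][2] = 42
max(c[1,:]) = -3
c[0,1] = -27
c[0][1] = -27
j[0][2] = 81.87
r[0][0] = -84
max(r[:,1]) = 83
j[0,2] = 81.87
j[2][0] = 59.31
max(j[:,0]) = 59.31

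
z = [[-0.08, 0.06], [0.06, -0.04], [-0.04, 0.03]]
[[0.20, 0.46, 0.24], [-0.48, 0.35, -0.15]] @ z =[[0.00, 0.0],  [0.07, -0.05]]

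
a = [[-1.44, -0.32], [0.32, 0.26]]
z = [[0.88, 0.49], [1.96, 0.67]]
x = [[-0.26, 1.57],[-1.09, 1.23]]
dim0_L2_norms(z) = [2.15, 0.83]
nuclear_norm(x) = 2.83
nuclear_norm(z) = 2.46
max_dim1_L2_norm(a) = 1.48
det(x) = 1.39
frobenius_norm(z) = 2.30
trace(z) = 1.55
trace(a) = -1.18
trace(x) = 0.97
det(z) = -0.37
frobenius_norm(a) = 1.53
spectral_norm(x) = 2.20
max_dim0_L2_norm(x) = 1.99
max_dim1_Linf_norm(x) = 1.57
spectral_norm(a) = 1.52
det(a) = -0.27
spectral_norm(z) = 2.30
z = x @ a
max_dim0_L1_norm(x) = 2.8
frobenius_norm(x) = 2.29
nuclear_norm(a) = 1.70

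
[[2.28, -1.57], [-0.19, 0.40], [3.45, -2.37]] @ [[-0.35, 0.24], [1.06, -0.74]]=[[-2.46, 1.71], [0.49, -0.34], [-3.72, 2.58]]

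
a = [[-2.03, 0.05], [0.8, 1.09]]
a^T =[[-2.03, 0.80],[0.05, 1.09]]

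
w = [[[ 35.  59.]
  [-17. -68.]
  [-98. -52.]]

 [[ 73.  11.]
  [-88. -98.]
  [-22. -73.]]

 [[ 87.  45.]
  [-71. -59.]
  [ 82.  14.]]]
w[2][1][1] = -59.0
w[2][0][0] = 87.0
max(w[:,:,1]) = 59.0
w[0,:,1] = [59.0, -68.0, -52.0]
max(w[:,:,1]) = 59.0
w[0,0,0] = 35.0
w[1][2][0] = -22.0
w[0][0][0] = 35.0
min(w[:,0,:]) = 11.0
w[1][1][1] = -98.0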